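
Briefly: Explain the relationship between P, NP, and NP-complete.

P: solvable in polynomial time. NP: verifiable in polynomial time. NP-complete: in NP and at least as hard as every problem in NP (via polynomial reduction). P is a subset of NP. If any NP-complete problem is in P, then P = NP.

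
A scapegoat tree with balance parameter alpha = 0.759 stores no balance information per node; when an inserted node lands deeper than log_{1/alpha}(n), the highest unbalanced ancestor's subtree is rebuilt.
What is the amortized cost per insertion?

Search/insert path is O(log n). A rebuild of a subtree of size s costs O(s), but with alpha = 0.759 at least Omega(s) insertions must have occurred in that subtree since its last rebuild. Charging O(1) of the rebuild to each such insertion gives O(log n) amortized.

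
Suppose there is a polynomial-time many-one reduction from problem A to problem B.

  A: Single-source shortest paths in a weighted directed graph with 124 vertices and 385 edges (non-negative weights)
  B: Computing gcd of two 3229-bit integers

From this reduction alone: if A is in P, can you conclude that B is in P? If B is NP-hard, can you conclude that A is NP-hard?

A poly-time reduction A <=_p B transfers tractability DOWN (B easy => A easy) and hardness UP (A hard => B hard), not the reverse.
From A in P, the reduction alone does NOT give B in P: any problem in P trivially reduces to SAT, yet SAT is not known to be in P.
From B NP-hard, the reduction alone does NOT give A NP-hard: again, easy problems reduce to hard ones.
(Here in fact A is P and B is P.)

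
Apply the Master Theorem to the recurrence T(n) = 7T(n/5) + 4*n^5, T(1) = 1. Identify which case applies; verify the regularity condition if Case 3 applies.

a=7, b=5, f(n)=4*n^5.
log_5(7) = 1.209 < 5.
f(n) = Omega(n^(1.209+epsilon)) for some epsilon > 0, so Case 3 is the candidate.
Regularity: a*f(n/b) = 7*4*(n/5)^5 = (7/3125)*4*n^5 <= c*f(n) with c = 7/3125 < 1. Satisfied.
Case 3: T(n) = Theta(n^5).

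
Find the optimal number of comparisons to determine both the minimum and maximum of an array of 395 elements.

Naive approach: 788 comparisons (394 for max + 394 for min).
Optimal: Compare elements in pairs first (floor(n/2) = 197 comparisons), then find max among winners and min among losers (197 comparisons each).
Total: ceil(3n/2) - 2 = 591 comparisons. An adversary argument shows this is also a lower bound.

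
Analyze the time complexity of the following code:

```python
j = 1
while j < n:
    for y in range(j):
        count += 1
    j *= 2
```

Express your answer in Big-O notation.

Time complexity: O(n).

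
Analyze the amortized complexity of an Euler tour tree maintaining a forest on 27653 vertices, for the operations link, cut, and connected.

An Euler tour tree stores each tree's Euler tour as a balanced BST keyed by tour position. On 27653 vertices: link concatenates two tours via O(1) splits/joins of size <= 2*27653 (O(log n)); cut splits the tour at the two occurrences of the edge (O(log n)); connected compares BST roots (O(log n) to find the root). All O(log n) amortized.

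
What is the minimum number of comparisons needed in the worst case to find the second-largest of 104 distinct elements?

Lower bound: finding the max needs 104-1 comparisons. By the adversary weight-doubling argument, the max must personally win >= ceil(log_2(104)) = 7 comparisons; the 2nd-largest is among those 7 losers, needing 7-1 more comparisons. Total >= 104-1 + 7-1 = 109. A balanced knockout tournament achieves this.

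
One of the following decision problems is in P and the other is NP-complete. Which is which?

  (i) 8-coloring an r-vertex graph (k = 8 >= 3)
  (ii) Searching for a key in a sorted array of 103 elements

(i) is NP-complete: graph k-coloring for k>=3 is NP-complete by reduction from 3-SAT.
(ii) is P: binary search runs in O(log n).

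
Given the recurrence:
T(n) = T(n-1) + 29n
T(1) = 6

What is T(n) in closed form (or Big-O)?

Unrolling: T(n) = 6 + 29*(2 + 3 + ... + n) = 6 + 29*(n(n+1)/2 - 1) = O(n^2).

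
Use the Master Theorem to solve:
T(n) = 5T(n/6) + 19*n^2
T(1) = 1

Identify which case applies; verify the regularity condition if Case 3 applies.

a=5, b=6, f(n)=19*n^2.
log_6(5) = 0.8982 < 2.
f(n) = Omega(n^(0.8982+epsilon)) for some epsilon > 0, so Case 3 is the candidate.
Regularity: a*f(n/b) = 5*19*(n/6)^2 = (5/36)*19*n^2 <= c*f(n) with c = 5/36 < 1. Satisfied.
Case 3: T(n) = Theta(n^2).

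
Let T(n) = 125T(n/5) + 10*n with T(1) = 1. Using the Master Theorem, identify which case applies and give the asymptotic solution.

a=125, b=5, f(n)=10*n.
log_5(125) = 3 > 1.
Since f(n) = O(n^1) is polynomially smaller than n^3, Case 1 applies.
T(n) = Theta(n^3).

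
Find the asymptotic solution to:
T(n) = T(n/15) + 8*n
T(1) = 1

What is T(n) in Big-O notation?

Geometric series: 8*n*(1 + 1/15 + 1/15^2 + ...) = O(n). T(n) = O(n).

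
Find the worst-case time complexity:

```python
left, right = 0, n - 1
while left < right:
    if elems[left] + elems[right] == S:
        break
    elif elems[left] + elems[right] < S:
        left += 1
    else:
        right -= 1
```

Time complexity: O(n).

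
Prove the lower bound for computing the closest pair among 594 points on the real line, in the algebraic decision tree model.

Reduction from element distinctness: given 594 reals, the closest-pair distance is 0 iff two are equal. Element distinctness has an Omega(n log n) lower bound in the algebraic decision tree model (Ben-Or). Therefore closest pair on a line also requires Omega(n log n). Sorting then a linear scan achieves this.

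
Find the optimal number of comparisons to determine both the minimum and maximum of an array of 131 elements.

Naive approach: 260 comparisons (130 for max + 130 for min).
Optimal: Compare elements in pairs first (floor(n/2) = 65 comparisons), then find max among winners and min among losers (65 comparisons each).
Total: ceil(3n/2) - 2 = 195 comparisons. An adversary argument shows this is also a lower bound.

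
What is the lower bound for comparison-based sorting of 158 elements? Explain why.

A comparison-based sorting algorithm corresponds to a decision tree. With 158! possible permutations, the tree has 158! leaves. The height is at least log_2(158!) = Omega(n log n) by Stirling's approximation.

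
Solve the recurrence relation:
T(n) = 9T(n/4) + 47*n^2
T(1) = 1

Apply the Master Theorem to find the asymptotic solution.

a=9, b=4, f(n)=47*n^2. log_4(9) = 1.585 < 2. Case 3: T(n) = O(n^2).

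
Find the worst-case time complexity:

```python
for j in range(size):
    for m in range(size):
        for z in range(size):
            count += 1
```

Time complexity: O(n^3).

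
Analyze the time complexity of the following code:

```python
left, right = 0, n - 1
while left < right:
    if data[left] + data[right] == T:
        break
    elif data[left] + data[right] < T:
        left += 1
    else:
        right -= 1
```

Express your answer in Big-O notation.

Time complexity: O(n).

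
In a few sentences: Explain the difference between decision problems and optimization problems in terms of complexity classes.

Decision problems have yes/no answers and are classified into P, NP, etc. Optimization problems seek the best solution. Every optimization problem has a corresponding decision version. If the decision version is NP-complete, the optimization version is NP-hard.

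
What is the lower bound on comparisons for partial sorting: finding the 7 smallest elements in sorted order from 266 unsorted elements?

Finding 7 smallest of 266 in sorted order: Omega(266) to identify the 7 smallest, plus Omega(7 log 7) to sort them. Total: Omega(n + k log k).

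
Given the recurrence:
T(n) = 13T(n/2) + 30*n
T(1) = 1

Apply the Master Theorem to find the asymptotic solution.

a=13, b=2, f(n)=30*n. log_2(13) = 3.7. Case 1 of Master Theorem: T(n) = O(n^3.7).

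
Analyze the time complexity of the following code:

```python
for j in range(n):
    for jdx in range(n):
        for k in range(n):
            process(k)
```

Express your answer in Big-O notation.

Time complexity: O(n^3).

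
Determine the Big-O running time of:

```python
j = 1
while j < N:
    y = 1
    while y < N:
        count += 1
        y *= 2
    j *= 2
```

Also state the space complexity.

Time complexity: O(log^2 n).
Space complexity: O(1).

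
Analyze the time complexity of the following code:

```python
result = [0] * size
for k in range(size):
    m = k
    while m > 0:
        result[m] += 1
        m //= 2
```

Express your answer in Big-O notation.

Time complexity: O(n log n).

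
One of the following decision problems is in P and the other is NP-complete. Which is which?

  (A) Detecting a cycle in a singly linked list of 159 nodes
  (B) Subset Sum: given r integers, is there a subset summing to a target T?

(A) is P: Floyd's tortoise-and-hare runs in O(n) time, O(1) space.
(B) is NP-complete: one of Karp's 21 NP-complete problems.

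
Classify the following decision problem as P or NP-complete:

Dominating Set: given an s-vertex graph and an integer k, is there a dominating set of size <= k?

This problem is NP-complete: reduces from Set Cover (with k part of the input).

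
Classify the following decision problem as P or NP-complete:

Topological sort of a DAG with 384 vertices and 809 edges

This problem is in P: DFS-based topological sort runs in O(V+E).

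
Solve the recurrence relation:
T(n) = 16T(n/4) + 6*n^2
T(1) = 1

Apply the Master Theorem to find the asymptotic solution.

a=16, b=4, f(n)=6*n^2. log_4(16) = 2. Case 2: T(n) = O(n^2 log n).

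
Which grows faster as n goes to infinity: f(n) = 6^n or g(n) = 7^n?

g(n) = 7^n grows faster: (7/6)^n -> infinity since 7/6 > 1.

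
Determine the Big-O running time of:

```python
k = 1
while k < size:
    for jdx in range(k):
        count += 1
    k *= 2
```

Time complexity: O(n).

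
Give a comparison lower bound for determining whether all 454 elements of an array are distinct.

In the algebraic decision-tree model, the YES region for element distinctness on 454 elements has 454! connected components (one per ordering). Ben-Or's theorem then gives a lower bound of Omega(log(n!)) = Omega(n log n).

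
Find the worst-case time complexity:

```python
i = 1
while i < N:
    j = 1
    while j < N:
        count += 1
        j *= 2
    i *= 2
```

Time complexity: O(log^2 n).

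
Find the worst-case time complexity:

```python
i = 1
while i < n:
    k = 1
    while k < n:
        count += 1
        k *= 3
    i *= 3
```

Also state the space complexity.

Time complexity: O(log^2 n).
Space complexity: O(1).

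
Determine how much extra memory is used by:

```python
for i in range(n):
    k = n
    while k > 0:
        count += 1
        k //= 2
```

Space complexity: O(1).
Only a constant amount of auxiliary storage is used; nothing grows with n.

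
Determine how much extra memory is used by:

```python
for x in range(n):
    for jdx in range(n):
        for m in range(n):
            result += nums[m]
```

Space complexity: O(1).
Only a constant amount of auxiliary storage is used; nothing grows with n.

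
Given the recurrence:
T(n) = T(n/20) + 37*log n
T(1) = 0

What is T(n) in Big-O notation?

Each of the log_20(n) levels adds O(log n). T(n) = O(log^2 n).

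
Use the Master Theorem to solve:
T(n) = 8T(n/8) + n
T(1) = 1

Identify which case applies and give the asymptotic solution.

a=8, b=8, f(n)=n.
log_8(8) = 1, so n^(log_b(a)) = n.
f(n) = Theta(n), so Case 2 applies.
T(n) = Theta(n log n).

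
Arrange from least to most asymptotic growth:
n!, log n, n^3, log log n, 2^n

Ordered by growth rate: log log n < log n < n^3 < 2^n < n!.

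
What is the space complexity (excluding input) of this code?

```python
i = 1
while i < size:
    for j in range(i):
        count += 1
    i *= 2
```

Space complexity: O(1).
Only a constant amount of auxiliary storage is used; nothing grows with n.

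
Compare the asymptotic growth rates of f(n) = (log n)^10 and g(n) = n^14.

g(n) = n^14 grows faster: any positive polynomial dominates any polylog.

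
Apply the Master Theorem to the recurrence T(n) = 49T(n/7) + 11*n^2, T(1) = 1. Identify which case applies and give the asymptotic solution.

a=49, b=7, f(n)=11*n^2.
log_7(49) = 2, so n^(log_b(a)) = n^2.
f(n) = Theta(n^2), so Case 2 applies.
T(n) = Theta(n^2 log n).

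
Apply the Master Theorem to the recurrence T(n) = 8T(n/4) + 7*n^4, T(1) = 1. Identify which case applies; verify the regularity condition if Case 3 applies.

a=8, b=4, f(n)=7*n^4.
log_4(8) = 1.5 < 4.
f(n) = Omega(n^(1.5+epsilon)) for some epsilon > 0, so Case 3 is the candidate.
Regularity: a*f(n/b) = 8*7*(n/4)^4 = (8/256)*7*n^4 <= c*f(n) with c = 8/256 < 1. Satisfied.
Case 3: T(n) = Theta(n^4).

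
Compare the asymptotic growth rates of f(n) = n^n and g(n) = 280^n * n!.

g(n) = 280^n * n! grows faster: by Stirling n! ~ sqrt(2 pi n)(n/e)^n, so 280^n n! / n^n ~ (280/e)^n sqrt(2 pi n) -> infinity since 280/e > 1.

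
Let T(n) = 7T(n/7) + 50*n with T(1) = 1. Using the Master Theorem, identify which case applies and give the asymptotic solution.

a=7, b=7, f(n)=50*n.
log_7(7) = 1, so n^(log_b(a)) = n.
f(n) = Theta(n), so Case 2 applies.
T(n) = Theta(n log n).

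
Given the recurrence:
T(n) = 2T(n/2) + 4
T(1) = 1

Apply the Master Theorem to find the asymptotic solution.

a=2, b=2, f(n)=4. log_2(2) = 1. Case 1 of Master Theorem: T(n) = O(n^1).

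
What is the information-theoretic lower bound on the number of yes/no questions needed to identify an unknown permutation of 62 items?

There are 62! = 31469973260387937525653122354950764088012280797258232192163168247821107200000000000000 permutations. Each yes/no question gives at most 1 bit, so at least ceil(log_2(31469973260387937525653122354950764088012280797258232192163168247821107200000000000000)) = 285 questions are needed.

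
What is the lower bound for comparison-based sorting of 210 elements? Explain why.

A comparison-based sorting algorithm corresponds to a decision tree. With 210! possible permutations, the tree has 210! leaves. The height is at least log_2(210!) = Omega(n log n) by Stirling's approximation.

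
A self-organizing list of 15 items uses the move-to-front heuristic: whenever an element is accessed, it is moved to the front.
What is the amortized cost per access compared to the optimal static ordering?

With potential Phi = number of inversions between the MTF list and the optimal static list (at most C(15,2)), each access has amortized cost at most 2 * (cost under optimal static ordering). This is the move-to-front 2-competitiveness result.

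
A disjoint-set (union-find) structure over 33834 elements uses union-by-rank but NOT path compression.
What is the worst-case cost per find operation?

Union-by-rank alone keeps every tree's height <= log_2(33834) ~= 15.0. Each find traverses from a node to its root, costing O(height) = O(log n). Without path compression this bound is tight.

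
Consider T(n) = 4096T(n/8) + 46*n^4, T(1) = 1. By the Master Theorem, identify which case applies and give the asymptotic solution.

a=4096, b=8, f(n)=46*n^4.
log_8(4096) = 4, so n^(log_b(a)) = n^4.
f(n) = Theta(n^4), so Case 2 applies.
T(n) = Theta(n^4 log n).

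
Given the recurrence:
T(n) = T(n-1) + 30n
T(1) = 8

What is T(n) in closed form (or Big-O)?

Unrolling: T(n) = 8 + 30*(2 + 3 + ... + n) = 8 + 30*(n(n+1)/2 - 1) = O(n^2).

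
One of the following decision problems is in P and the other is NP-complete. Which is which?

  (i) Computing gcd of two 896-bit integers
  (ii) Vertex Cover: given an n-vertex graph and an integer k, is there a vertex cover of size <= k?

(i) is P: the Euclidean algorithm runs in polynomial time in the bit-length.
(ii) is NP-complete: one of Karp's 21 NP-complete problems (with k part of the input; for any fixed constant k it is in P).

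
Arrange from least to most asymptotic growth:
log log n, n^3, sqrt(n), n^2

Ordered by growth rate: log log n < sqrt(n) < n^2 < n^3.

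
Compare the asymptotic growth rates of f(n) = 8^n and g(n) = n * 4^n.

f(n) = 8^n grows faster: 8^n / (n 4^n) = (8/4)^n / n -> infinity since 8/4 > 1.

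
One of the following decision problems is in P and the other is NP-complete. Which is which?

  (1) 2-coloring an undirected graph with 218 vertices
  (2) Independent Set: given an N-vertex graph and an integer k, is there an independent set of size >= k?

(1) is P: 2-coloring is bipartiteness testing via BFS, O(V+E).
(2) is NP-complete: complement of Clique (with k part of the input).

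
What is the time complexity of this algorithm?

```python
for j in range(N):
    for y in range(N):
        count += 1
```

Time complexity: O(n^2).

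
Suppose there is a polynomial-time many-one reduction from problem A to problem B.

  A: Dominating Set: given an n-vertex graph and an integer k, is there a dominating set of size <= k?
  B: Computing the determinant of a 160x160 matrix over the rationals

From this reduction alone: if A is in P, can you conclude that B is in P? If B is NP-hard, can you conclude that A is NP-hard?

A poly-time reduction A <=_p B transfers tractability DOWN (B easy => A easy) and hardness UP (A hard => B hard), not the reverse.
From A in P, the reduction alone does NOT give B in P: any problem in P trivially reduces to SAT, yet SAT is not known to be in P.
From B NP-hard, the reduction alone does NOT give A NP-hard: again, easy problems reduce to hard ones.
(Here in fact A is NP-complete and B is in P, so no such reduction is known -- its existence would imply P = NP; the analysis concerns only what the assumed reduction would or would not let you conclude.)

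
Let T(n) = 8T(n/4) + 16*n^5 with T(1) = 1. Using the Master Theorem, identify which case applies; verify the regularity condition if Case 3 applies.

a=8, b=4, f(n)=16*n^5.
log_4(8) = 1.5 < 5.
f(n) = Omega(n^(1.5+epsilon)) for some epsilon > 0, so Case 3 is the candidate.
Regularity: a*f(n/b) = 8*16*(n/4)^5 = (8/1024)*16*n^5 <= c*f(n) with c = 8/1024 < 1. Satisfied.
Case 3: T(n) = Theta(n^5).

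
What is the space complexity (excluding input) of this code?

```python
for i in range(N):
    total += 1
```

Space complexity: O(1).
Only a constant amount of auxiliary storage is used; nothing grows with n.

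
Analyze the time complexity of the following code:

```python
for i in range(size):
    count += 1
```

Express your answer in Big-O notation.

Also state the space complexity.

Time complexity: O(n).
Space complexity: O(1).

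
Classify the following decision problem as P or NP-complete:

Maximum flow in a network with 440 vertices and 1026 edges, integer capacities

This problem is in P: Edmonds-Karp / push-relabel run in polynomial time.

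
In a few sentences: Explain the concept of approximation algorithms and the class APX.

An approximation algorithm finds solutions within a guaranteed factor of optimal in polynomial time. APX is the class of optimization problems with constant-factor polynomial-time approximation algorithms. Vertex Cover is in APX (2-approximation). Unless P = NP, TSP has no constant-factor approximation, but Metric TSP has a 3/2-approximation.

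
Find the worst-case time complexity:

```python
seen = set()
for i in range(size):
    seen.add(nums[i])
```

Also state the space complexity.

Time complexity: O(n).
Space complexity: O(n).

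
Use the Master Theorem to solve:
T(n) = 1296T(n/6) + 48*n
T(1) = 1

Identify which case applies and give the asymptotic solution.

a=1296, b=6, f(n)=48*n.
log_6(1296) = 4 > 1.
Since f(n) = O(n^1) is polynomially smaller than n^4, Case 1 applies.
T(n) = Theta(n^4).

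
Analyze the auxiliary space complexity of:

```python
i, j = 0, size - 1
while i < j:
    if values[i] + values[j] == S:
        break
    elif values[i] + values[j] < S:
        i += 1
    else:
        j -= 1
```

Space complexity: O(1).
Only a constant amount of auxiliary storage is used; nothing grows with n.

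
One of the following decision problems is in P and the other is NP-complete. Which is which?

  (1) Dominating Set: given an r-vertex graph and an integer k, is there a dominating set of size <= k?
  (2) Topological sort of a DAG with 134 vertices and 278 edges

(1) is NP-complete: reduces from Set Cover (with k part of the input).
(2) is P: DFS-based topological sort runs in O(V+E).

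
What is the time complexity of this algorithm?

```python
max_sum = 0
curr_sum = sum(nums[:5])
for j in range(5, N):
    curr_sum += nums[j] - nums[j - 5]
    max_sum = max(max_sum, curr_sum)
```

Time complexity: O(n).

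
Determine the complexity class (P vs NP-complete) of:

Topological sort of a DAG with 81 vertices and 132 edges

This problem is in P: DFS-based topological sort runs in O(V+E).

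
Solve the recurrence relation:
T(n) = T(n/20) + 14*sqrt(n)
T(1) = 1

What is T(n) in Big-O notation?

Each level contributes sqrt(n/20^k). Geometric series with ratio 1/sqrt(20) < 1 sums to O(sqrt(n)).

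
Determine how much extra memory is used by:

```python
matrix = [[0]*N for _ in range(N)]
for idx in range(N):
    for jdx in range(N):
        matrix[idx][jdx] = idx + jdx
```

Space complexity: O(n^2).
A 2D structure of size n x n is allocated.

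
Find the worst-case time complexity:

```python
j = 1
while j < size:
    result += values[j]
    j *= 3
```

Time complexity: O(log n).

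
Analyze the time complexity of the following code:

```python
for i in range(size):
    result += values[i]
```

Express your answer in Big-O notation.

Time complexity: O(n).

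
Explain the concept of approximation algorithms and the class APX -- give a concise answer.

An approximation algorithm finds solutions within a guaranteed factor of optimal in polynomial time. APX is the class of optimization problems with constant-factor polynomial-time approximation algorithms. Vertex Cover is in APX (2-approximation). Unless P = NP, TSP has no constant-factor approximation, but Metric TSP has a 3/2-approximation.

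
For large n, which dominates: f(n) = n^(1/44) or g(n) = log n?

f(n) = n^(1/44) grows faster: any positive power of n dominates log n.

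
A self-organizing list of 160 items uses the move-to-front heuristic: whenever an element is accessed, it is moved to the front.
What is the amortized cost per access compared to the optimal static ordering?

With potential Phi = number of inversions between the MTF list and the optimal static list (at most C(160,2)), each access has amortized cost at most 2 * (cost under optimal static ordering). This is the move-to-front 2-competitiveness result.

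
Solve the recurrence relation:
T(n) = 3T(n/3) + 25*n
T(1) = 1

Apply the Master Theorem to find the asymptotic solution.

a=3, b=3, f(n)=25*n. log_3(3) = 1. Case 2: T(n) = O(n log n).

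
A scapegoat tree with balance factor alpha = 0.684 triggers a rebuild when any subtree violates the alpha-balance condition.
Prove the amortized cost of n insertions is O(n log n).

Define potential Phi = c * sum of |size(left(v)) - size(right(v))| over all nodes. An insertion at depth d costs O(d) = O(log n) and increases Phi by O(log n). When a rebuild of subtree of size s occurs, it costs O(s) but reduces Phi by Omega(s). With alpha = 0.684, between rebuilds Omega(s) insertions must occur. Amortized cost per insertion: O(log n).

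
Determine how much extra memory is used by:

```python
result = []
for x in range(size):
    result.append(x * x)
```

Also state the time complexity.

Space complexity: O(n).
Auxiliary storage grows linearly with the input size n in the worst case.
Time complexity: O(n).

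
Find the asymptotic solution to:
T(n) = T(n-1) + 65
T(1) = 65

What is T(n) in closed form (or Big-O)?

Unrolling: T(n) = T(n-1) + 65 = T(n-2) + 2*65 = ... = T(1) + (n-1)*65 = 65 + (n-1)*65 = 65n.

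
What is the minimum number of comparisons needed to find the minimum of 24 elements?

Finding the minimum requires 23 comparisons, identical reasoning to finding the maximum. Each comparison eliminates one candidate.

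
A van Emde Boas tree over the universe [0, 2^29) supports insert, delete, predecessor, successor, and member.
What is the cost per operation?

vEB recursively partitions [0, 536870912) into sqrt(u) clusters of size sqrt(u). Each operation recurses into either one cluster or the summary, never both: T(u) = T(sqrt(u)) + O(1) => T(u) = O(log log u) = O(log 29). This is worst-case, not just amortized.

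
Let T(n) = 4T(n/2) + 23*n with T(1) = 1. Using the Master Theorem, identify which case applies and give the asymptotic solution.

a=4, b=2, f(n)=23*n.
log_2(4) = 2 > 1.
Since f(n) = O(n^1) is polynomially smaller than n^2, Case 1 applies.
T(n) = Theta(n^2).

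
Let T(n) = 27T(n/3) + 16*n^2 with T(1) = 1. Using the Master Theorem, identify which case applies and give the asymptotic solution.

a=27, b=3, f(n)=16*n^2.
log_3(27) = 3 > 2.
Since f(n) = O(n^2) is polynomially smaller than n^3, Case 1 applies.
T(n) = Theta(n^3).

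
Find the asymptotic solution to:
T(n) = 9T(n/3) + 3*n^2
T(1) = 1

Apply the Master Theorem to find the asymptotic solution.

a=9, b=3, f(n)=3*n^2. log_3(9) = 2. Case 2: T(n) = O(n^2 log n).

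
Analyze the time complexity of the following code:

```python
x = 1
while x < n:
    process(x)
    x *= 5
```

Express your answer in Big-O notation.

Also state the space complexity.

Time complexity: O(log n).
Space complexity: O(1).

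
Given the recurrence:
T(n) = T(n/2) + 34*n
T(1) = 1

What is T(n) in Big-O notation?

Geometric series: 34*n*(1 + 1/2 + 1/2^2 + ...) = O(n). T(n) = O(n).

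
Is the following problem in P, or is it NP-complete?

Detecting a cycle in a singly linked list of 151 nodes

This problem is in P: Floyd's tortoise-and-hare runs in O(n) time, O(1) space.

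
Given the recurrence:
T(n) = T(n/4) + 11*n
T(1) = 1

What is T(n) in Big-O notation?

Geometric series: 11*n*(1 + 1/4 + 1/4^2 + ...) = O(n). T(n) = O(n).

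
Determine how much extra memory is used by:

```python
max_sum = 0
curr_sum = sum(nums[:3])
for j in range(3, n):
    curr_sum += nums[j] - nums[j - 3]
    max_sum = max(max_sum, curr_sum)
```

Space complexity: O(1).
Only a constant amount of auxiliary storage is used; nothing grows with n.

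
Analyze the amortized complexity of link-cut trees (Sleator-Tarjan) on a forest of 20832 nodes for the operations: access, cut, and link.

Link-cut trees represent the forest using splay trees over preferred paths. With potential Phi = sum over nodes of log(size of virtual subtree), each access on 20832 nodes is O(log 20832) = O(log n) amortized by the splay-tree access lemma. Cut and link are O(1) plus one access.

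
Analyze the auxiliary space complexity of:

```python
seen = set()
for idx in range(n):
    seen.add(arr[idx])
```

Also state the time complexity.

Space complexity: O(n).
Auxiliary storage grows linearly with the input size n in the worst case.
Time complexity: O(n).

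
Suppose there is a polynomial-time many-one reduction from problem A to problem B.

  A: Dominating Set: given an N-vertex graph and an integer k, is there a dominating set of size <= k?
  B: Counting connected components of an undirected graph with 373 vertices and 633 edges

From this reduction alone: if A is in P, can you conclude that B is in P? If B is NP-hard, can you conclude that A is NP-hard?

A poly-time reduction A <=_p B transfers tractability DOWN (B easy => A easy) and hardness UP (A hard => B hard), not the reverse.
From A in P, the reduction alone does NOT give B in P: any problem in P trivially reduces to SAT, yet SAT is not known to be in P.
From B NP-hard, the reduction alone does NOT give A NP-hard: again, easy problems reduce to hard ones.
(Here in fact A is NP-complete and B is in P, so no such reduction is known -- its existence would imply P = NP; the analysis concerns only what the assumed reduction would or would not let you conclude.)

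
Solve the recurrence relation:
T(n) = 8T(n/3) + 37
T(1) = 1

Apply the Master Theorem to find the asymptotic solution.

a=8, b=3, f(n)=37. log_3(8) = 1.893. Case 1 of Master Theorem: T(n) = O(n^1.893).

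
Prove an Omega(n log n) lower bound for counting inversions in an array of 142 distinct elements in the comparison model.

Decision-tree argument: at any leaf, the comparisons made (with transitivity) must totally order all 142 elements -- otherwise some pair (i,j) is unordered, and an adversary can present two inputs agreeing on every comparison made but with that pair flipped, changing the inversion count by 1, so the leaf's output is wrong on one of them. Hence the tree has >= 142! leaves and height >= log_2(142!) = Omega(n log n). Modified merge sort achieves O(n log n).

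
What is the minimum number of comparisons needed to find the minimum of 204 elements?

Finding the minimum requires 203 comparisons, identical reasoning to finding the maximum. Each comparison eliminates one candidate.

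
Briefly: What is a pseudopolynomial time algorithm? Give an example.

A pseudopolynomial algorithm runs in time polynomial in the numeric value of the input, but exponential in the input length. The dynamic programming solution for Subset Sum runs in O(n*W) where W is the target sum. This is pseudopolynomial because W can be exponential in the number of bits to represent it.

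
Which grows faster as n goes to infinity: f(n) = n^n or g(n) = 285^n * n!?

g(n) = 285^n * n! grows faster: by Stirling n! ~ sqrt(2 pi n)(n/e)^n, so 285^n n! / n^n ~ (285/e)^n sqrt(2 pi n) -> infinity since 285/e > 1.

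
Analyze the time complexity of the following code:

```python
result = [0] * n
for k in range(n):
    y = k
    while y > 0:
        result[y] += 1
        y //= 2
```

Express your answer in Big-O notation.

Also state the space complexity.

Time complexity: O(n log n).
Space complexity: O(n).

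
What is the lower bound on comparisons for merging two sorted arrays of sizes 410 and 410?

Adversary argument: with sizes 410 and 410 (differing by at most 1), interleave the two arrays so that every consecutive pair in the output comes from different inputs. Then each of the 819 adjacent output pairs must be directly compared, or the algorithm cannot determine their relative order. So 819 comparisons are necessary; standard merge achieves this.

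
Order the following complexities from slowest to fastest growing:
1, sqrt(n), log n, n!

Ordered by growth rate: 1 < log n < sqrt(n) < n!.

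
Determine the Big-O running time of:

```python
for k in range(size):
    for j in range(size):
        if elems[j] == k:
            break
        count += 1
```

Time complexity: O(n^2).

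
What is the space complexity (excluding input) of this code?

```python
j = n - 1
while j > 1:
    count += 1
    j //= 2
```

Space complexity: O(1).
Only a constant amount of auxiliary storage is used; nothing grows with n.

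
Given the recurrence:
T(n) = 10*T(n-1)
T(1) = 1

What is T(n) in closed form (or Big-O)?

Each step multiplies by 10. T(n) = T(1)*10^(n-1) = 10^(n-1).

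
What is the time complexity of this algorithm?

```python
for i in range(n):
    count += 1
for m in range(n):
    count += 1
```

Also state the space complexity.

Time complexity: O(n).
Space complexity: O(1).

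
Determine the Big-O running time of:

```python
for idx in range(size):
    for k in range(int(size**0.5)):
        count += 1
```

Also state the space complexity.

Time complexity: O(n * sqrt(n)).
Space complexity: O(1).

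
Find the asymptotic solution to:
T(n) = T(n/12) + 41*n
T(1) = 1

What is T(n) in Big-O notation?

Geometric series: 41*n*(1 + 1/12 + 1/12^2 + ...) = O(n). T(n) = O(n).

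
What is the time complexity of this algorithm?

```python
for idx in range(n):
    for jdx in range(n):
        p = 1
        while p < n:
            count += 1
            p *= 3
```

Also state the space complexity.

Time complexity: O(n^2 log n).
Space complexity: O(1).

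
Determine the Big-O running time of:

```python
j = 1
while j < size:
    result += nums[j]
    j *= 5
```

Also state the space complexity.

Time complexity: O(log n).
Space complexity: O(1).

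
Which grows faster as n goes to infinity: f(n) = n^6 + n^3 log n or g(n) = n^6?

f(n) = n^6 + n^3 log n and g(n) = n^6 are Theta of each other: the lower-order n^3 log n term is o(n^6); both are Theta(n^6).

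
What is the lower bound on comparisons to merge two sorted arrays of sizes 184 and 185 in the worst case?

Adversary: with |184 - 185| <= 1 the inputs can be fully interleaved so that every adjacent pair in the merged output comes from different arrays. Then each of the 368 adjacent pairs must be directly compared, or the algorithm cannot determine their relative order. Standard merge meets this bound.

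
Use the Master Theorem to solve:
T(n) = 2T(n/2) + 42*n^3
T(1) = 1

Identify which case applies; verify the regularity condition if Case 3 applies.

a=2, b=2, f(n)=42*n^3.
log_2(2) = 1 < 3.
f(n) = Omega(n^(1+epsilon)) for some epsilon > 0, so Case 3 is the candidate.
Regularity: a*f(n/b) = 2*42*(n/2)^3 = (2/8)*42*n^3 <= c*f(n) with c = 2/8 < 1. Satisfied.
Case 3: T(n) = Theta(n^3).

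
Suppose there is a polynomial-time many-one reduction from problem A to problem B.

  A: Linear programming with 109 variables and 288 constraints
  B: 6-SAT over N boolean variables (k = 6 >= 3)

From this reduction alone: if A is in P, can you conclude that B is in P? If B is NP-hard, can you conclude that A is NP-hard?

A poly-time reduction A <=_p B transfers tractability DOWN (B easy => A easy) and hardness UP (A hard => B hard), not the reverse.
From A in P, the reduction alone does NOT give B in P: any problem in P trivially reduces to SAT, yet SAT is not known to be in P.
From B NP-hard, the reduction alone does NOT give A NP-hard: again, easy problems reduce to hard ones.
(Here in fact A is P and B is NP-complete.)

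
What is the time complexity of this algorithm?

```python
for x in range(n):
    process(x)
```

Time complexity: O(n).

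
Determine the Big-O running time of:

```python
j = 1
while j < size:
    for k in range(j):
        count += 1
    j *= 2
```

Time complexity: O(n).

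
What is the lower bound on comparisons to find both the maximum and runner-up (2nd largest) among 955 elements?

Lower bound: finding the max needs 955-1 comparisons. By an adversary weight-doubling argument, the maximum element must personally win at least ceil(log_2(955)) = 10 comparisons in any correct algorithm. The 2nd largest is among those 10 direct losers, and distinguishing it requires 10-1 more comparisons. Total >= 955-1 + 10-1 = 963. A balanced tournament achieves this bound exactly.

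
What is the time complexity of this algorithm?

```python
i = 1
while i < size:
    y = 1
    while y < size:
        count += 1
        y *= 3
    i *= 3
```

Time complexity: O(log^2 n).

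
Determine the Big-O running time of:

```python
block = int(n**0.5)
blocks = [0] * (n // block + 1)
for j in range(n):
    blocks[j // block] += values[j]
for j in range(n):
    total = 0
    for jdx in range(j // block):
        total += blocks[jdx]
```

Time complexity: O(n * sqrt(n)).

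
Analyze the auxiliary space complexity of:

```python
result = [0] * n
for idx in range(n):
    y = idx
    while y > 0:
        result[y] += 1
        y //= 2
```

Space complexity: O(n).
Auxiliary storage grows linearly with the input size n in the worst case.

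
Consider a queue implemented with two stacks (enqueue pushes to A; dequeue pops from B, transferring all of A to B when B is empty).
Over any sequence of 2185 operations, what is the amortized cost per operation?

Each element is pushed to A once, popped once, pushed to B once, and popped once: 4 unit operations over its lifetime. Over 2185 operations the total work is O(2185). Amortized O(1) per enqueue/dequeue.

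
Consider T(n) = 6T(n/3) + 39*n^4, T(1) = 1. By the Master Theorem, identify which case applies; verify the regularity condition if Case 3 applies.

a=6, b=3, f(n)=39*n^4.
log_3(6) = 1.631 < 4.
f(n) = Omega(n^(1.631+epsilon)) for some epsilon > 0, so Case 3 is the candidate.
Regularity: a*f(n/b) = 6*39*(n/3)^4 = (6/81)*39*n^4 <= c*f(n) with c = 6/81 < 1. Satisfied.
Case 3: T(n) = Theta(n^4).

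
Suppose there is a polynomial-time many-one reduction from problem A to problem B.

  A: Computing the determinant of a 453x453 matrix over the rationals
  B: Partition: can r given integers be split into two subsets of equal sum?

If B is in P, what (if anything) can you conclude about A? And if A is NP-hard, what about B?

A poly-time reduction A <=_p B means any A-instance can be transformed to a B-instance in poly time.
If B is in P: compose the reduction with B's poly-time algorithm to solve A in poly time, so A is in P.
If A is NP-hard: every NP problem reduces to A, which reduces to B; composing reductions, every NP problem reduces to B, so B is NP-hard.
(Here in fact A is P and B is NP-complete.)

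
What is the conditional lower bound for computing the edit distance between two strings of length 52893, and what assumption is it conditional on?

Under SETH (the Strong Exponential Time Hypothesis), edit distance on length-52893 strings cannot be computed in O(n^(2-epsilon)) time for any epsilon > 0 (Backurs-Indyk). The reduction is from CNF-SAT via the orthogonal vectors problem.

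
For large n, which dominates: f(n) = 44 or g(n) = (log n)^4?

g(n) = (log n)^4 grows faster: any unbounded function dominates a constant.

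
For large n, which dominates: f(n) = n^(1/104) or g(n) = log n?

f(n) = n^(1/104) grows faster: any positive power of n dominates log n.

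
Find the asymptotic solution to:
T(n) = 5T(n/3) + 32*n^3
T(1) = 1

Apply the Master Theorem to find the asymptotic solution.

a=5, b=3, f(n)=32*n^3. log_3(5) = 1.465 < 3. Case 3: T(n) = O(n^3).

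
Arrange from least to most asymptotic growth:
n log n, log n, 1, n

Ordered by growth rate: 1 < log n < n < n log n.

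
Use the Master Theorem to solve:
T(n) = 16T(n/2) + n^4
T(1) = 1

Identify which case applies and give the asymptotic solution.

a=16, b=2, f(n)=n^4.
log_2(16) = 4, so n^(log_b(a)) = n^4.
f(n) = Theta(n^4), so Case 2 applies.
T(n) = Theta(n^4 log n).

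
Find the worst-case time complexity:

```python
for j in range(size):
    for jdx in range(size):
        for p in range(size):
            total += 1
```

Time complexity: O(n^3).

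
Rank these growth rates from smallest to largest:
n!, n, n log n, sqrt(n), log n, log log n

Ordered by growth rate: log log n < log n < sqrt(n) < n < n log n < n!.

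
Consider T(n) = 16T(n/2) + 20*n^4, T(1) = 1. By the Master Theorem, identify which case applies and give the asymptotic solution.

a=16, b=2, f(n)=20*n^4.
log_2(16) = 4, so n^(log_b(a)) = n^4.
f(n) = Theta(n^4), so Case 2 applies.
T(n) = Theta(n^4 log n).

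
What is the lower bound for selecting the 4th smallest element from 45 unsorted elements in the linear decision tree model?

Selecting the 4th smallest of 45 elements requires Omega(n) comparisons. Every element must be compared at least once. The BFPRT algorithm achieves O(n), making this tight.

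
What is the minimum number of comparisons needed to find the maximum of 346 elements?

Finding the maximum requires 345 comparisons. Each comparison eliminates exactly one candidate. With 346 candidates, we need 345 eliminations.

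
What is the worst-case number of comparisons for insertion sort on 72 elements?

Insertion sort on reverse-sorted input: 1 + 2 + ... + (72-1) = 2556 comparisons.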